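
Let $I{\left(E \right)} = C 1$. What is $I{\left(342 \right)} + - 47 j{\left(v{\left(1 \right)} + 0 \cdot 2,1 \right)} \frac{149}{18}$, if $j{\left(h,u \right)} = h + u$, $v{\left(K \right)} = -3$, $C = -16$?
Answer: $\frac{6859}{9} \approx 762.11$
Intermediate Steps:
$I{\left(E \right)} = -16$ ($I{\left(E \right)} = \left(-16\right) 1 = -16$)
$I{\left(342 \right)} + - 47 j{\left(v{\left(1 \right)} + 0 \cdot 2,1 \right)} \frac{149}{18} = -16 + - 47 \left(\left(-3 + 0 \cdot 2\right) + 1\right) \frac{149}{18} = -16 + - 47 \left(\left(-3 + 0\right) + 1\right) 149 \cdot \frac{1}{18} = -16 + - 47 \left(-3 + 1\right) \frac{149}{18} = -16 + \left(-47\right) \left(-2\right) \frac{149}{18} = -16 + 94 \cdot \frac{149}{18} = -16 + \frac{7003}{9} = \frac{6859}{9}$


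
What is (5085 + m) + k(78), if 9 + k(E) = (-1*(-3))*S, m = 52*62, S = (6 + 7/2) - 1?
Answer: 16651/2 ≈ 8325.5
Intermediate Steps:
S = 17/2 (S = (6 + 7*(1/2)) - 1 = (6 + 7/2) - 1 = 19/2 - 1 = 17/2 ≈ 8.5000)
m = 3224
k(E) = 33/2 (k(E) = -9 - 1*(-3)*(17/2) = -9 + 3*(17/2) = -9 + 51/2 = 33/2)
(5085 + m) + k(78) = (5085 + 3224) + 33/2 = 8309 + 33/2 = 16651/2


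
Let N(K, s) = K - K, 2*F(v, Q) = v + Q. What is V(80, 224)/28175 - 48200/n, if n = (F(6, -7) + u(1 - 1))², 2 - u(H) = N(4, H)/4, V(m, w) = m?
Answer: -1086427856/50715 ≈ -21422.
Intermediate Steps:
F(v, Q) = Q/2 + v/2 (F(v, Q) = (v + Q)/2 = (Q + v)/2 = Q/2 + v/2)
N(K, s) = 0
u(H) = 2 (u(H) = 2 - 0/4 = 2 - 1*0 = 2 + 0 = 2)
n = 9/4 (n = (((½)*(-7) + (½)*6) + 2)² = ((-7/2 + 3) + 2)² = (-½ + 2)² = (3/2)² = 9/4 ≈ 2.2500)
V(80, 224)/28175 - 48200/n = 80/28175 - 48200/9/4 = 80*(1/28175) - 48200*4/9 = 16/5635 - 192800/9 = -1086427856/50715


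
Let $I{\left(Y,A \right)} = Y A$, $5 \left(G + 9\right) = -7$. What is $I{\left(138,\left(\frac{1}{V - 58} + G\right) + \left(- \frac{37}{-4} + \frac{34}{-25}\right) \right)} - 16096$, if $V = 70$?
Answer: $- \frac{410772}{25} \approx -16431.0$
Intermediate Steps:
$G = - \frac{52}{5}$ ($G = -9 + \frac{1}{5} \left(-7\right) = -9 - \frac{7}{5} = - \frac{52}{5} \approx -10.4$)
$I{\left(Y,A \right)} = A Y$
$I{\left(138,\left(\frac{1}{V - 58} + G\right) + \left(- \frac{37}{-4} + \frac{34}{-25}\right) \right)} - 16096 = \left(\left(\frac{1}{70 - 58} - \frac{52}{5}\right) + \left(- \frac{37}{-4} + \frac{34}{-25}\right)\right) 138 - 16096 = \left(\left(\frac{1}{12} - \frac{52}{5}\right) + \left(\left(-37\right) \left(- \frac{1}{4}\right) + 34 \left(- \frac{1}{25}\right)\right)\right) 138 - 16096 = \left(\left(\frac{1}{12} - \frac{52}{5}\right) + \left(\frac{37}{4} - \frac{34}{25}\right)\right) 138 - 16096 = \left(- \frac{619}{60} + \frac{789}{100}\right) 138 - 16096 = \left(- \frac{182}{75}\right) 138 - 16096 = - \frac{8372}{25} - 16096 = - \frac{410772}{25}$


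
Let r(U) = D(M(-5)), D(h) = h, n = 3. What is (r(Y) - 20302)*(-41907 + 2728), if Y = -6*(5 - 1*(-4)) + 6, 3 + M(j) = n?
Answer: 795412058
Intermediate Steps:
M(j) = 0 (M(j) = -3 + 3 = 0)
Y = -48 (Y = -6*(5 + 4) + 6 = -6*9 + 6 = -54 + 6 = -48)
r(U) = 0
(r(Y) - 20302)*(-41907 + 2728) = (0 - 20302)*(-41907 + 2728) = -20302*(-39179) = 795412058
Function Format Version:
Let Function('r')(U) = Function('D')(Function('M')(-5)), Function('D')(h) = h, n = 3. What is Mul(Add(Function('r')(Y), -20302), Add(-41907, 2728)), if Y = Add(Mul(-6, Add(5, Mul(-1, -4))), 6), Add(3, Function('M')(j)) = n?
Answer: 795412058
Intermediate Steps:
Function('M')(j) = 0 (Function('M')(j) = Add(-3, 3) = 0)
Y = -48 (Y = Add(Mul(-6, Add(5, 4)), 6) = Add(Mul(-6, 9), 6) = Add(-54, 6) = -48)
Function('r')(U) = 0
Mul(Add(Function('r')(Y), -20302), Add(-41907, 2728)) = Mul(Add(0, -20302), Add(-41907, 2728)) = Mul(-20302, -39179) = 795412058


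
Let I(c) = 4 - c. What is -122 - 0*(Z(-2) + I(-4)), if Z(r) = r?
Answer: -122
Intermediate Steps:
-122 - 0*(Z(-2) + I(-4)) = -122 - 0*(-2 + (4 - 1*(-4))) = -122 - 0*(-2 + (4 + 4)) = -122 - 0*(-2 + 8) = -122 - 0*6 = -122 - 279*0 = -122 + 0 = -122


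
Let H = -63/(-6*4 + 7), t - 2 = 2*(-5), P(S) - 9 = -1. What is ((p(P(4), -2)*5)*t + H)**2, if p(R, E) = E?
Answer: 2024929/289 ≈ 7006.7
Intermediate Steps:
P(S) = 8 (P(S) = 9 - 1 = 8)
t = -8 (t = 2 + 2*(-5) = 2 - 10 = -8)
H = 63/17 (H = -63/(-24 + 7) = -63/(-17) = -63*(-1/17) = 63/17 ≈ 3.7059)
((p(P(4), -2)*5)*t + H)**2 = (-2*5*(-8) + 63/17)**2 = (-10*(-8) + 63/17)**2 = (80 + 63/17)**2 = (1423/17)**2 = 2024929/289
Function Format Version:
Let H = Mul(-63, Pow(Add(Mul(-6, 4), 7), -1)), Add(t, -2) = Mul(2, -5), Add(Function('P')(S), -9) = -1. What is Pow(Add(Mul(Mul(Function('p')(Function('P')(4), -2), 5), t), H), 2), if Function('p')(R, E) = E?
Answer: Rational(2024929, 289) ≈ 7006.7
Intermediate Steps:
Function('P')(S) = 8 (Function('P')(S) = Add(9, -1) = 8)
t = -8 (t = Add(2, Mul(2, -5)) = Add(2, -10) = -8)
H = Rational(63, 17) (H = Mul(-63, Pow(Add(-24, 7), -1)) = Mul(-63, Pow(-17, -1)) = Mul(-63, Rational(-1, 17)) = Rational(63, 17) ≈ 3.7059)
Pow(Add(Mul(Mul(Function('p')(Function('P')(4), -2), 5), t), H), 2) = Pow(Add(Mul(Mul(-2, 5), -8), Rational(63, 17)), 2) = Pow(Add(Mul(-10, -8), Rational(63, 17)), 2) = Pow(Add(80, Rational(63, 17)), 2) = Pow(Rational(1423, 17), 2) = Rational(2024929, 289)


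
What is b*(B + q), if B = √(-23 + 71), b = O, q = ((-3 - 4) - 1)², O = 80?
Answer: 5120 + 320*√3 ≈ 5674.3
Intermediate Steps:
q = 64 (q = (-7 - 1)² = (-8)² = 64)
b = 80
B = 4*√3 (B = √48 = 4*√3 ≈ 6.9282)
b*(B + q) = 80*(4*√3 + 64) = 80*(64 + 4*√3) = 5120 + 320*√3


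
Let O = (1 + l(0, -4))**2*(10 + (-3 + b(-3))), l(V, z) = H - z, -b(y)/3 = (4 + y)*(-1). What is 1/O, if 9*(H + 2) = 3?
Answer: 9/1000 ≈ 0.0090000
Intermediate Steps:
H = -5/3 (H = -2 + (1/9)*3 = -2 + 1/3 = -5/3 ≈ -1.6667)
b(y) = 12 + 3*y (b(y) = -3*(4 + y)*(-1) = -3*(-4 - y) = 12 + 3*y)
l(V, z) = -5/3 - z
O = 1000/9 (O = (1 + (-5/3 - 1*(-4)))**2*(10 + (-3 + (12 + 3*(-3)))) = (1 + (-5/3 + 4))**2*(10 + (-3 + (12 - 9))) = (1 + 7/3)**2*(10 + (-3 + 3)) = (10/3)**2*(10 + 0) = (100/9)*10 = 1000/9 ≈ 111.11)
1/O = 1/(1000/9) = 9/1000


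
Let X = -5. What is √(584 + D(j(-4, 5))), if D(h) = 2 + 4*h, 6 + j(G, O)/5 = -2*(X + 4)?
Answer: √506 ≈ 22.494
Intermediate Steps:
j(G, O) = -20 (j(G, O) = -30 + 5*(-2*(-5 + 4)) = -30 + 5*(-2*(-1)) = -30 + 5*2 = -30 + 10 = -20)
√(584 + D(j(-4, 5))) = √(584 + (2 + 4*(-20))) = √(584 + (2 - 80)) = √(584 - 78) = √506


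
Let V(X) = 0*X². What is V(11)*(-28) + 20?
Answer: 20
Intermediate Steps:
V(X) = 0
V(11)*(-28) + 20 = 0*(-28) + 20 = 0 + 20 = 20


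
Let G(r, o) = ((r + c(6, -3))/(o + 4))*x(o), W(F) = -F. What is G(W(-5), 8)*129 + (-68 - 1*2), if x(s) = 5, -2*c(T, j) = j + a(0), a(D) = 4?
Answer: 1375/8 ≈ 171.88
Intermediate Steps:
c(T, j) = -2 - j/2 (c(T, j) = -(j + 4)/2 = -(4 + j)/2 = -2 - j/2)
G(r, o) = 5*(-½ + r)/(4 + o) (G(r, o) = ((r + (-2 - ½*(-3)))/(o + 4))*5 = ((r + (-2 + 3/2))/(4 + o))*5 = ((r - ½)/(4 + o))*5 = ((-½ + r)/(4 + o))*5 = 5*(-½ + r)/(4 + o))
G(W(-5), 8)*129 + (-68 - 1*2) = (5*(-1 + 2*(-1*(-5)))/(2*(4 + 8)))*129 + (-68 - 1*2) = ((5/2)*(-1 + 2*5)/12)*129 + (-68 - 2) = ((5/2)*(1/12)*(-1 + 10))*129 - 70 = ((5/2)*(1/12)*9)*129 - 70 = (15/8)*129 - 70 = 1935/8 - 70 = 1375/8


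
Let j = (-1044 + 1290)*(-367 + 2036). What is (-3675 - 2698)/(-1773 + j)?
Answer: -6373/408801 ≈ -0.015589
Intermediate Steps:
j = 410574 (j = 246*1669 = 410574)
(-3675 - 2698)/(-1773 + j) = (-3675 - 2698)/(-1773 + 410574) = -6373/408801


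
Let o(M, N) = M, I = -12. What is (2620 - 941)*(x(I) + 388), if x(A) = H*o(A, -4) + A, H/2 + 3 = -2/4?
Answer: 772340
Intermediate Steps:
H = -7 (H = -6 + 2*(-2/4) = -6 + 2*(-2*¼) = -6 + 2*(-½) = -6 - 1 = -7)
x(A) = -6*A (x(A) = -7*A + A = -6*A)
(2620 - 941)*(x(I) + 388) = (2620 - 941)*(-6*(-12) + 388) = 1679*(72 + 388) = 1679*460 = 772340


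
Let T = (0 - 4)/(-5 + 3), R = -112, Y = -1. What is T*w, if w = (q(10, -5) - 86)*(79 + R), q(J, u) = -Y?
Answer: 5610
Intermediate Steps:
q(J, u) = 1 (q(J, u) = -1*(-1) = 1)
T = 2 (T = -4/(-2) = -4*(-½) = 2)
w = 2805 (w = (1 - 86)*(79 - 112) = -85*(-33) = 2805)
T*w = 2*2805 = 5610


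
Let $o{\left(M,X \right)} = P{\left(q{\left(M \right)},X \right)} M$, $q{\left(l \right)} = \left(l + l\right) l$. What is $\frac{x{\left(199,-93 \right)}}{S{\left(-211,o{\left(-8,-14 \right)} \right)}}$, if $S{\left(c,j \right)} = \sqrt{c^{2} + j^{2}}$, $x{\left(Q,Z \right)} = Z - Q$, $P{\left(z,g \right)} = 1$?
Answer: $- \frac{292 \sqrt{44585}}{44585} \approx -1.3829$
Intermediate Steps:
$q{\left(l \right)} = 2 l^{2}$ ($q{\left(l \right)} = 2 l l = 2 l^{2}$)
$o{\left(M,X \right)} = M$ ($o{\left(M,X \right)} = 1 M = M$)
$\frac{x{\left(199,-93 \right)}}{S{\left(-211,o{\left(-8,-14 \right)} \right)}} = \frac{-93 - 199}{\sqrt{\left(-211\right)^{2} + \left(-8\right)^{2}}} = \frac{-93 - 199}{\sqrt{44521 + 64}} = - \frac{292}{\sqrt{44585}} = - 292 \frac{\sqrt{44585}}{44585} = - \frac{292 \sqrt{44585}}{44585}$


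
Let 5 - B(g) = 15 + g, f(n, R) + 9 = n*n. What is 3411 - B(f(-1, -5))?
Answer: 3413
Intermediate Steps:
f(n, R) = -9 + n² (f(n, R) = -9 + n*n = -9 + n²)
B(g) = -10 - g (B(g) = 5 - (15 + g) = 5 + (-15 - g) = -10 - g)
3411 - B(f(-1, -5)) = 3411 - (-10 - (-9 + (-1)²)) = 3411 - (-10 - (-9 + 1)) = 3411 - (-10 - 1*(-8)) = 3411 - (-10 + 8) = 3411 - 1*(-2) = 3411 + 2 = 3413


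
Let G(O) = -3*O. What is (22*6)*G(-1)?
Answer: 396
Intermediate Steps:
(22*6)*G(-1) = (22*6)*(-3*(-1)) = 132*3 = 396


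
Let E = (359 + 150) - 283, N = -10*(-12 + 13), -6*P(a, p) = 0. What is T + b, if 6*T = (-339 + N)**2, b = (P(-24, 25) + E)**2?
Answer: 428257/6 ≈ 71376.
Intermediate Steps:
P(a, p) = 0 (P(a, p) = -1/6*0 = 0)
N = -10 (N = -10*1 = -10)
E = 226 (E = 509 - 283 = 226)
b = 51076 (b = (0 + 226)**2 = 226**2 = 51076)
T = 121801/6 (T = (-339 - 10)**2/6 = (1/6)*(-349)**2 = (1/6)*121801 = 121801/6 ≈ 20300.)
T + b = 121801/6 + 51076 = 428257/6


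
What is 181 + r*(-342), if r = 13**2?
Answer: -57617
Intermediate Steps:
r = 169
181 + r*(-342) = 181 + 169*(-342) = 181 - 57798 = -57617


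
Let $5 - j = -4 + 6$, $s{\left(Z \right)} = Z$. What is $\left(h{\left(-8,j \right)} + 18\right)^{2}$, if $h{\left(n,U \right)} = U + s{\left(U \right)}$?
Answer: $576$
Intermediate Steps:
$j = 3$ ($j = 5 - \left(-4 + 6\right) = 5 - 2 = 3$)
$h{\left(n,U \right)} = 2 U$ ($h{\left(n,U \right)} = U + U = 2 U$)
$\left(h{\left(-8,j \right)} + 18\right)^{2} = \left(2 \cdot 3 + 18\right)^{2} = \left(6 + 18\right)^{2} = 24^{2} = 576$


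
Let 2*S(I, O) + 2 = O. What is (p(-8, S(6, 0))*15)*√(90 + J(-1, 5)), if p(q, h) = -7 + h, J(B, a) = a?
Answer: -120*√95 ≈ -1169.6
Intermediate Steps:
S(I, O) = -1 + O/2
(p(-8, S(6, 0))*15)*√(90 + J(-1, 5)) = ((-7 + (-1 + (½)*0))*15)*√(90 + 5) = ((-7 + (-1 + 0))*15)*√95 = ((-7 - 1)*15)*√95 = (-8*15)*√95 = -120*√95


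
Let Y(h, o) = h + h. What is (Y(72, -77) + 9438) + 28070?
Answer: 37652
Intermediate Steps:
Y(h, o) = 2*h
(Y(72, -77) + 9438) + 28070 = (2*72 + 9438) + 28070 = (144 + 9438) + 28070 = 9582 + 28070 = 37652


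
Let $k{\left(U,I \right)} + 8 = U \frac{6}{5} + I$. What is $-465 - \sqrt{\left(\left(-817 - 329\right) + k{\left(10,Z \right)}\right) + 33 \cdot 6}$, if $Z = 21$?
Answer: $-465 - i \sqrt{923} \approx -465.0 - 30.381 i$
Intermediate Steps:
$k{\left(U,I \right)} = -8 + I + \frac{6 U}{5}$ ($k{\left(U,I \right)} = -8 + \left(U \frac{6}{5} + I\right) = -8 + \left(\frac{6 U}{5} + I\right) = -8 + \left(I + \frac{6 U}{5}\right) = -8 + I + \frac{6 U}{5}$)
$-465 - \sqrt{\left(\left(-817 - 329\right) + k{\left(10,Z \right)}\right) + 33 \cdot 6} = -465 - \sqrt{\left(\left(-817 - 329\right) + \left(-8 + 21 + \frac{6}{5} \cdot 10\right)\right) + 33 \cdot 6} = -465 - \sqrt{\left(-1146 + \left(-8 + 21 + 12\right)\right) + 198} = -465 - \sqrt{\left(-1146 + 25\right) + 198} = -465 - \sqrt{-1121 + 198} = -465 - \sqrt{-923} = -465 - i \sqrt{923}$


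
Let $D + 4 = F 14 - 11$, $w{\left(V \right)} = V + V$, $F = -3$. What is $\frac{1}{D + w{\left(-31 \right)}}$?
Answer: $- \frac{1}{119} \approx -0.0084034$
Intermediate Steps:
$w{\left(V \right)} = 2 V$
$D = -57$ ($D = -4 - 53 = -57$)
$\frac{1}{D + w{\left(-31 \right)}} = \frac{1}{-57 + 2 \left(-31\right)} = \frac{1}{-57 - 62} = \frac{1}{-119} = - \frac{1}{119}$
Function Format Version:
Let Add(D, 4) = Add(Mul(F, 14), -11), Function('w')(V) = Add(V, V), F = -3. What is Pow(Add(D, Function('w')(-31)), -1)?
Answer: Rational(-1, 119) ≈ -0.0084034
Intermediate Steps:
Function('w')(V) = Mul(2, V)
D = -57 (D = Add(-4, Add(Mul(-3, 14), -11)) = Add(-4, Add(-42, -11)) = Add(-4, -53) = -57)
Pow(Add(D, Function('w')(-31)), -1) = Pow(Add(-57, Mul(2, -31)), -1) = Pow(Add(-57, -62), -1) = Pow(-119, -1) = Rational(-1, 119)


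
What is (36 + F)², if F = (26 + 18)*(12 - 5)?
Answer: 118336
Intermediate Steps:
F = 308 (F = 44*7 = 308)
(36 + F)² = (36 + 308)² = 344² = 118336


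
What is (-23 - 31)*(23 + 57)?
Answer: -4320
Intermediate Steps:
(-23 - 31)*(23 + 57) = -54*80 = -4320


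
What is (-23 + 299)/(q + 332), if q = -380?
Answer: -23/4 ≈ -5.7500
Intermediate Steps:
(-23 + 299)/(q + 332) = (-23 + 299)/(-380 + 332) = 276/(-48) = 276*(-1/48) = -23/4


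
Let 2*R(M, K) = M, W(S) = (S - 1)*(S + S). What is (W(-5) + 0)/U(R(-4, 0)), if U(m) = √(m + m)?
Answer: -30*I ≈ -30.0*I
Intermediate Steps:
W(S) = 2*S*(-1 + S) (W(S) = (-1 + S)*(2*S) = 2*S*(-1 + S))
R(M, K) = M/2
U(m) = √2*√m (U(m) = √(2*m) = √2*√m)
(W(-5) + 0)/U(R(-4, 0)) = (2*(-5)*(-1 - 5) + 0)/((√2*√((½)*(-4)))) = (2*(-5)*(-6) + 0)/((√2*√(-2))) = (60 + 0)/((√2*(I*√2))) = 60/((2*I)) = 60*(-I/2) = -30*I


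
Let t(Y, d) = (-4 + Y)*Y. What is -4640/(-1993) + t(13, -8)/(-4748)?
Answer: 21797539/9462764 ≈ 2.3035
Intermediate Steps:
t(Y, d) = Y*(-4 + Y)
-4640/(-1993) + t(13, -8)/(-4748) = -4640/(-1993) + (13*(-4 + 13))/(-4748) = -4640*(-1/1993) + (13*9)*(-1/4748) = 4640/1993 + 117*(-1/4748) = 4640/1993 - 117/4748 = 21797539/9462764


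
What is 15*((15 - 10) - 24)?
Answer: -285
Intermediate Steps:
15*((15 - 10) - 24) = 15*(5 - 24) = 15*(-19) = -285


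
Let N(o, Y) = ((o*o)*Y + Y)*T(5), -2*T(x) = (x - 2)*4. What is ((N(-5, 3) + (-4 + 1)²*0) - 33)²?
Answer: 251001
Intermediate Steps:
T(x) = 4 - 2*x (T(x) = -(x - 2)*4/2 = -(-2 + x)*4/2 = -(-8 + 4*x)/2 = 4 - 2*x)
N(o, Y) = -6*Y - 6*Y*o² (N(o, Y) = ((o*o)*Y + Y)*(4 - 2*5) = (o²*Y + Y)*(4 - 10) = (Y*o² + Y)*(-6) = (Y + Y*o²)*(-6) = -6*Y - 6*Y*o²)
((N(-5, 3) + (-4 + 1)²*0) - 33)² = ((-6*3*(1 + (-5)²) + (-4 + 1)²*0) - 33)² = ((-6*3*(1 + 25) + (-3)²*0) - 33)² = ((-6*3*26 + 9*0) - 33)² = ((-468 + 0) - 33)² = (-468 - 33)² = (-501)² = 251001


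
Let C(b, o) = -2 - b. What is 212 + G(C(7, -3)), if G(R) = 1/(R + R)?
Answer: 3815/18 ≈ 211.94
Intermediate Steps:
G(R) = 1/(2*R)
212 + G(C(7, -3)) = 212 + 1/(2*(-2 - 1*7)) = 212 + 1/(2*(-2 - 7)) = 212 + (½)/(-9) = 212 + (½)*(-⅑) = 212 - 1/18 = 3815/18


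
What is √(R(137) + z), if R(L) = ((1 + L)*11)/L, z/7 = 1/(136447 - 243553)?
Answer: √2385708499542378/14673522 ≈ 3.3287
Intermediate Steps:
z = -7/107106 (z = 7/(136447 - 243553) = 7/(-107106) = 7*(-1/107106) = -7/107106 ≈ -6.5356e-5)
R(L) = (11 + 11*L)/L
√(R(137) + z) = √((11 + 11/137) - 7/107106) = √(1518/137 - 7/107106) = √(162585949/14673522) = √2385708499542378/14673522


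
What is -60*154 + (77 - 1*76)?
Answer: -9239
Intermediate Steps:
-60*154 + (77 - 1*76) = -9240 + (77 - 76) = -9240 + 1 = -9239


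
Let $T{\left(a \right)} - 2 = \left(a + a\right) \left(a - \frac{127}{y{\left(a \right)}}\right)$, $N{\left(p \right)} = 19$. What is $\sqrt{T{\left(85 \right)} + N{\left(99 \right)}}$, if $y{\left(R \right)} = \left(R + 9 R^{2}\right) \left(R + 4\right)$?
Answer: $\frac{5 \sqrt{672567665518}}{34087} \approx 120.3$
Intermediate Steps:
$y{\left(R \right)} = \left(4 + R\right) \left(R + 9 R^{2}\right)$ ($y{\left(R \right)} = \left(R + 9 R^{2}\right) \left(4 + R\right) = \left(4 + R\right) \left(R + 9 R^{2}\right)$)
$T{\left(a \right)} = 2 + 2 a \left(a - \frac{127}{a \left(4 + 9 a^{2} + 37 a\right)}\right)$ ($T{\left(a \right)} = 2 + \left(a + a\right) \left(a - \frac{127}{a \left(4 + 9 a^{2} + 37 a\right)}\right) = 2 + 2 a \left(a - 127 \frac{1}{a \left(4 + 9 a^{2} + 37 a\right)}\right) = 2 + 2 a \left(a - \frac{127}{a \left(4 + 9 a^{2} + 37 a\right)}\right)$)
$\sqrt{T{\left(85 \right)} + N{\left(99 \right)}} = \sqrt{\frac{2 \left(-127 + \left(1 + 85^{2}\right) \left(4 + 9 \cdot 85^{2} + 37 \cdot 85\right)\right)}{4 + 9 \cdot 85^{2} + 37 \cdot 85} + 19} = \sqrt{\frac{2 \left(-127 + \left(1 + 7225\right) \left(4 + 9 \cdot 7225 + 3145\right)\right)}{4 + 9 \cdot 7225 + 3145} + 19} = \sqrt{\frac{2 \left(-127 + 7226 \left(4 + 65025 + 3145\right)\right)}{4 + 65025 + 3145} + 19} = \sqrt{\frac{2 \left(-127 + 7226 \cdot 68174\right)}{68174} + 19} = \sqrt{2 \cdot \frac{1}{68174} \left(-127 + 492625324\right) + 19} = \sqrt{2 \cdot \frac{1}{68174} \cdot 492625197 + 19} = \sqrt{\frac{492625197}{34087} + 19} = \sqrt{\frac{493272850}{34087}} = \frac{5 \sqrt{672567665518}}{34087}$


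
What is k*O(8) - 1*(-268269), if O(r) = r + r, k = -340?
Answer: 262829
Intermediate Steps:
O(r) = 2*r
k*O(8) - 1*(-268269) = -680*8 - 1*(-268269) = -340*16 + 268269 = -5440 + 268269 = 262829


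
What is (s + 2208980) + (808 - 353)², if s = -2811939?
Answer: -395934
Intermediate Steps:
(s + 2208980) + (808 - 353)² = (-2811939 + 2208980) + (808 - 353)² = -602959 + 455² = -602959 + 207025 = -395934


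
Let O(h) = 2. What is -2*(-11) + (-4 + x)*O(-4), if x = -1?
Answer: 12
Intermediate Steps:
-2*(-11) + (-4 + x)*O(-4) = -2*(-11) + (-4 - 1)*2 = 22 - 5*2 = 22 - 10 = 12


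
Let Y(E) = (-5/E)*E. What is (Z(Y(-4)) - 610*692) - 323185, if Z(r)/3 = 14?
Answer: -745263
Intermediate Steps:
Y(E) = -5
Z(r) = 42 (Z(r) = 3*14 = 42)
(Z(Y(-4)) - 610*692) - 323185 = (42 - 610*692) - 323185 = (42 - 422120) - 323185 = -422078 - 323185 = -745263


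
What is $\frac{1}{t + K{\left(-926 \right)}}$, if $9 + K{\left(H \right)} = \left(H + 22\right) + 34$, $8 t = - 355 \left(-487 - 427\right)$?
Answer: $\frac{4}{158719} \approx 2.5202 \cdot 10^{-5}$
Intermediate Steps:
$t = \frac{162235}{4}$ ($t = \frac{\left(-355\right) \left(-487 - 427\right)}{8} = \frac{\left(-355\right) \left(-914\right)}{8} = \frac{1}{8} \cdot 324470 = \frac{162235}{4} \approx 40559.0$)
$K{\left(H \right)} = 47 + H$ ($K{\left(H \right)} = -9 + \left(\left(H + 22\right) + 34\right) = -9 + \left(\left(22 + H\right) + 34\right) = -9 + \left(56 + H\right) = 47 + H$)
$\frac{1}{t + K{\left(-926 \right)}} = \frac{1}{\frac{162235}{4} + \left(47 - 926\right)} = \frac{1}{\frac{162235}{4} - 879} = \frac{1}{\frac{158719}{4}} = \frac{4}{158719}$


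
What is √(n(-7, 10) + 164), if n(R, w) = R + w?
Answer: √167 ≈ 12.923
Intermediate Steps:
√(n(-7, 10) + 164) = √((-7 + 10) + 164) = √(3 + 164) = √167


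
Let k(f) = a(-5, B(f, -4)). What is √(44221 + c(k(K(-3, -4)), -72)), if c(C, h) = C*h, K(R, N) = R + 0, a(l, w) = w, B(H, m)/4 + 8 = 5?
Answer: √45085 ≈ 212.33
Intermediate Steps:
B(H, m) = -12 (B(H, m) = -32 + 4*5 = -32 + 20 = -12)
K(R, N) = R
k(f) = -12
√(44221 + c(k(K(-3, -4)), -72)) = √(44221 - 12*(-72)) = √(44221 + 864) = √45085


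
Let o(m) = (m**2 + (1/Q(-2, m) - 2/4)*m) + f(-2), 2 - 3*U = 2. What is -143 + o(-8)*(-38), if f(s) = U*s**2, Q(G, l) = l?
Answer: -2765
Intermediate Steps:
U = 0 (U = 2/3 - 1/3*2 = 2/3 - 2/3 = 0)
f(s) = 0 (f(s) = 0*s**2 = 0)
o(m) = m**2 + m*(-1/2 + 1/m) (o(m) = (m**2 + (1/m - 2/4)*m) + 0 = (m**2 + (1/m - 2*1/4)*m) + 0 = (m**2 + (1/m - 1/2)*m) + 0 = (m**2 + (-1/2 + 1/m)*m) + 0 = (m**2 + m*(-1/2 + 1/m)) + 0 = m**2 + m*(-1/2 + 1/m))
-143 + o(-8)*(-38) = -143 + (1 + (-8)**2 - 1/2*(-8))*(-38) = -143 + (1 + 64 + 4)*(-38) = -143 + 69*(-38) = -143 - 2622 = -2765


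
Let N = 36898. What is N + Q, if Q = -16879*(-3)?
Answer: 87535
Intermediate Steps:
Q = 50637
N + Q = 36898 + 50637 = 87535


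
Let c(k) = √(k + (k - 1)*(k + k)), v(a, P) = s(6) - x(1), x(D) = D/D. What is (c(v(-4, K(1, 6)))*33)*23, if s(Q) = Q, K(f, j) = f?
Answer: 2277*√5 ≈ 5091.5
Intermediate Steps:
x(D) = 1
v(a, P) = 5 (v(a, P) = 6 - 1*1 = 6 - 1 = 5)
c(k) = √(k + 2*k*(-1 + k)) (c(k) = √(k + (-1 + k)*(2*k)) = √(k + 2*k*(-1 + k)))
(c(v(-4, K(1, 6)))*33)*23 = (√(5*(-1 + 2*5))*33)*23 = (√(5*(-1 + 10))*33)*23 = (√(5*9)*33)*23 = (√45*33)*23 = ((3*√5)*33)*23 = (99*√5)*23 = 2277*√5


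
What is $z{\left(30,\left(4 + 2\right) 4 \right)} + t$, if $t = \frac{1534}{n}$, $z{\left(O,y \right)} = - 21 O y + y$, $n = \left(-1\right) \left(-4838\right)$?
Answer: $- \frac{618923}{41} \approx -15096.0$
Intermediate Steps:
$n = 4838$
$z{\left(O,y \right)} = y - 21 O y$ ($z{\left(O,y \right)} = - 21 O y + y = y - 21 O y$)
$t = \frac{13}{41}$ ($t = \frac{1534}{4838} = 1534 \cdot \frac{1}{4838} = \frac{13}{41} \approx 0.31707$)
$z{\left(30,\left(4 + 2\right) 4 \right)} + t = \left(4 + 2\right) 4 \left(1 - 630\right) + \frac{13}{41} = 6 \cdot 4 \left(1 - 630\right) + \frac{13}{41} = 24 \left(-629\right) + \frac{13}{41} = -15096 + \frac{13}{41} = - \frac{618923}{41}$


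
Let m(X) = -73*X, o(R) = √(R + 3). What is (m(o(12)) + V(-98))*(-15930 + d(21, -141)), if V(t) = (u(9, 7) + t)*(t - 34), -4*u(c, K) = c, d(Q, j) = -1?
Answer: -210814923 + 1162963*√15 ≈ -2.0631e+8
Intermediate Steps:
u(c, K) = -c/4
V(t) = (-34 + t)*(-9/4 + t) (V(t) = (-¼*9 + t)*(t - 34) = (-9/4 + t)*(-34 + t) = (-34 + t)*(-9/4 + t))
o(R) = √(3 + R)
(m(o(12)) + V(-98))*(-15930 + d(21, -141)) = (-73*√(3 + 12) + (153/2 + (-98)² - 145/4*(-98)))*(-15930 - 1) = (-73*√15 + (153/2 + 9604 + 7105/2))*(-15931) = (-73*√15 + 13233)*(-15931) = (13233 - 73*√15)*(-15931) = -210814923 + 1162963*√15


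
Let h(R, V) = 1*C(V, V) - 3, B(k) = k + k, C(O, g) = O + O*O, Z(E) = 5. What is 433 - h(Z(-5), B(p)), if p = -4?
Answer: 380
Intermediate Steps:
C(O, g) = O + O²
B(k) = 2*k
h(R, V) = -3 + V*(1 + V) (h(R, V) = 1*(V*(1 + V)) - 3 = V*(1 + V) - 3 = -3 + V*(1 + V))
433 - h(Z(-5), B(p)) = 433 - (-3 + (2*(-4))*(1 + 2*(-4))) = 433 - (-3 - 8*(1 - 8)) = 433 - (-3 - 8*(-7)) = 433 - (-3 + 56) = 433 - 1*53 = 433 - 53 = 380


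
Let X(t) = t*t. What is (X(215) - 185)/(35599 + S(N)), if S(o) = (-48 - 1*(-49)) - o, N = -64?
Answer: 5755/4458 ≈ 1.2909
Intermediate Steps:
X(t) = t²
S(o) = 1 - o (S(o) = (-48 + 49) - o = 1 - o)
(X(215) - 185)/(35599 + S(N)) = (215² - 185)/(35599 + (1 - 1*(-64))) = (46225 - 185)/(35599 + (1 + 64)) = 46040/(35599 + 65) = 46040/35664 = 46040*(1/35664) = 5755/4458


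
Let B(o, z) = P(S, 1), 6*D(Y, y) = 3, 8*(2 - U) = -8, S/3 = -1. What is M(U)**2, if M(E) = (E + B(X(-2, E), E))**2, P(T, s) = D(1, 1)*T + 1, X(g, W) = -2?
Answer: 625/16 ≈ 39.063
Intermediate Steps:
S = -3 (S = 3*(-1) = -3)
U = 3 (U = 2 - 1/8*(-8) = 2 + 1 = 3)
D(Y, y) = 1/2 (D(Y, y) = (1/6)*3 = 1/2)
P(T, s) = 1 + T/2 (P(T, s) = T/2 + 1 = 1 + T/2)
B(o, z) = -1/2 (B(o, z) = 1 + (1/2)*(-3) = 1 - 3/2 = -1/2)
M(E) = (-1/2 + E)**2 (M(E) = (E - 1/2)**2 = (-1/2 + E)**2)
M(U)**2 = ((-1 + 2*3)**2/4)**2 = ((-1 + 6)**2/4)**2 = ((1/4)*5**2)**2 = ((1/4)*25)**2 = (25/4)**2 = 625/16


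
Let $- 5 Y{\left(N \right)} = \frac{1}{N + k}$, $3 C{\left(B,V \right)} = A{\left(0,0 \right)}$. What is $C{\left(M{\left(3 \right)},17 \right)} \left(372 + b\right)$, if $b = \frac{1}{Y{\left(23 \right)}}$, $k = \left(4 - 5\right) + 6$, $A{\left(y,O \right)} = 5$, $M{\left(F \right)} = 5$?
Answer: $\frac{1160}{3} \approx 386.67$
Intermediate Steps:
$k = 5$ ($k = \left(4 - 5\right) + 6 = -1 + 6 = 5$)
$C{\left(B,V \right)} = \frac{5}{3}$ ($C{\left(B,V \right)} = \frac{1}{3} \cdot 5 = \frac{5}{3}$)
$Y{\left(N \right)} = - \frac{1}{5 \left(5 + N\right)}$ ($Y{\left(N \right)} = - \frac{1}{5 \left(N + 5\right)} = - \frac{1}{5 \left(5 + N\right)}$)
$b = -140$ ($b = \frac{1}{\left(-1\right) \frac{1}{25 + 5 \cdot 23}} = \frac{1}{\left(-1\right) \frac{1}{25 + 115}} = \frac{1}{\left(-1\right) \frac{1}{140}} = \frac{1}{- \frac{1}{140}} = -140$)
$C{\left(M{\left(3 \right)},17 \right)} \left(372 + b\right) = \frac{5 \left(372 - 140\right)}{3} = \frac{5}{3} \cdot 232 = \frac{1160}{3}$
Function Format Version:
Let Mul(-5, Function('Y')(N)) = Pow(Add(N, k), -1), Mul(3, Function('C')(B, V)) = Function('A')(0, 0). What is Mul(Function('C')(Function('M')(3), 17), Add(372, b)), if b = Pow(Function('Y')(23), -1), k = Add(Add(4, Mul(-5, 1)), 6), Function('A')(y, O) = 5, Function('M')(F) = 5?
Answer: Rational(1160, 3) ≈ 386.67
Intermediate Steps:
k = 5 (k = Add(Add(4, -5), 6) = Add(-1, 6) = 5)
Function('C')(B, V) = Rational(5, 3) (Function('C')(B, V) = Mul(Rational(1, 3), 5) = Rational(5, 3))
Function('Y')(N) = Mul(Rational(-1, 5), Pow(Add(5, N), -1)) (Function('Y')(N) = Mul(Rational(-1, 5), Pow(Add(N, 5), -1)) = Mul(Rational(-1, 5), Pow(Add(5, N), -1)))
b = -140 (b = Pow(Mul(-1, Pow(Add(25, Mul(5, 23)), -1)), -1) = Pow(Mul(-1, Pow(Add(25, 115), -1)), -1) = Pow(Mul(-1, Pow(140, -1)), -1) = Pow(Mul(-1, Rational(1, 140)), -1) = Pow(Rational(-1, 140), -1) = -140)
Mul(Function('C')(Function('M')(3), 17), Add(372, b)) = Mul(Rational(5, 3), Add(372, -140)) = Mul(Rational(5, 3), 232) = Rational(1160, 3)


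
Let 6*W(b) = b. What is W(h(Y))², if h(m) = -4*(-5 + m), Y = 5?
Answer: 0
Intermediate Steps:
h(m) = 20 - 4*m
W(b) = b/6
W(h(Y))² = ((20 - 4*5)/6)² = ((20 - 20)/6)² = ((⅙)*0)² = 0² = 0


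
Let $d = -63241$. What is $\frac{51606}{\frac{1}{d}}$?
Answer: $-3263615046$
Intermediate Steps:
$\frac{51606}{\frac{1}{d}} = \frac{51606}{\frac{1}{-63241}} = \frac{51606}{- \frac{1}{63241}} = 51606 \left(-63241\right) = -3263615046$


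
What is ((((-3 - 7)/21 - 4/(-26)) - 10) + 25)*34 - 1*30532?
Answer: -8198998/273 ≈ -30033.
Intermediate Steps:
((((-3 - 7)/21 - 4/(-26)) - 10) + 25)*34 - 1*30532 = (((-10*1/21 - 4*(-1/26)) - 10) + 25)*34 - 30532 = (((-10/21 + 2/13) - 10) + 25)*34 - 30532 = ((-88/273 - 10) + 25)*34 - 30532 = (-2818/273 + 25)*34 - 30532 = (4007/273)*34 - 30532 = 136238/273 - 30532 = -8198998/273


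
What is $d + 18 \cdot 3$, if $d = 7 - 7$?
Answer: $54$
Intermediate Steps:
$d = 0$ ($d = 7 - 7 = 0$)
$d + 18 \cdot 3 = 0 + 18 \cdot 3 = 0 + 54 = 54$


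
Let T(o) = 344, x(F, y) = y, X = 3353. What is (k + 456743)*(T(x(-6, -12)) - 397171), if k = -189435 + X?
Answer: -107405592647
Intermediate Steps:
k = -186082 (k = -189435 + 3353 = -186082)
(k + 456743)*(T(x(-6, -12)) - 397171) = (-186082 + 456743)*(344 - 397171) = 270661*(-396827) = -107405592647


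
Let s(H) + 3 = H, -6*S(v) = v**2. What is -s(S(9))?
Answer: 33/2 ≈ 16.500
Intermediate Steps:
S(v) = -v**2/6
s(H) = -3 + H
-s(S(9)) = -(-3 - 1/6*9**2) = -(-3 - 1/6*81) = -(-3 - 27/2) = -1*(-33/2) = 33/2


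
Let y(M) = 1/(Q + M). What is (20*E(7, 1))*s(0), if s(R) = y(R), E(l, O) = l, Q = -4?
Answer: -35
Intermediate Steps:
y(M) = 1/(-4 + M)
s(R) = 1/(-4 + R)
(20*E(7, 1))*s(0) = (20*7)/(-4 + 0) = 140/(-4) = 140*(-¼) = -35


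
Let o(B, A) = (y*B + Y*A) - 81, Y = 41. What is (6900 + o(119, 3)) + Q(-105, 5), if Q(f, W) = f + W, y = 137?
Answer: 23145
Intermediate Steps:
Q(f, W) = W + f
o(B, A) = -81 + 41*A + 137*B (o(B, A) = (137*B + 41*A) - 81 = (41*A + 137*B) - 81 = -81 + 41*A + 137*B)
(6900 + o(119, 3)) + Q(-105, 5) = (6900 + (-81 + 41*3 + 137*119)) + (5 - 105) = (6900 + (-81 + 123 + 16303)) - 100 = (6900 + 16345) - 100 = 23245 - 100 = 23145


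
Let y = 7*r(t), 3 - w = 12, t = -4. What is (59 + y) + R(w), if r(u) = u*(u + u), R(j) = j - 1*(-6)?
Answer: 280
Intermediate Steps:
w = -9 (w = 3 - 1*12 = 3 - 12 = -9)
R(j) = 6 + j (R(j) = j + 6 = 6 + j)
r(u) = 2*u² (r(u) = u*(2*u) = 2*u²)
y = 224 (y = 7*(2*(-4)²) = 7*(2*16) = 7*32 = 224)
(59 + y) + R(w) = (59 + 224) + (6 - 9) = 283 - 3 = 280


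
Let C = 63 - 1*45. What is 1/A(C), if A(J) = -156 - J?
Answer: -1/174 ≈ -0.0057471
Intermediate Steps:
C = 18 (C = 63 - 45 = 18)
1/A(C) = 1/(-156 - 1*18) = 1/(-156 - 18) = 1/(-174) = -1/174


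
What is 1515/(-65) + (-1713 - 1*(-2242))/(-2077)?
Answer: -636208/27001 ≈ -23.562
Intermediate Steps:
1515/(-65) + (-1713 - 1*(-2242))/(-2077) = 1515*(-1/65) + (-1713 + 2242)*(-1/2077) = -303/13 + 529*(-1/2077) = -303/13 - 529/2077 = -636208/27001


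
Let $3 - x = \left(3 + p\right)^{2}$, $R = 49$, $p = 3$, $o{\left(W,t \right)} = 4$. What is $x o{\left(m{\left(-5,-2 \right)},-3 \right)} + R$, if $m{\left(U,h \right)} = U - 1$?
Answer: $-83$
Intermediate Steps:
$m{\left(U,h \right)} = -1 + U$
$x = -33$ ($x = 3 - \left(3 + 3\right)^{2} = 3 - 6^{2} = 3 - 36 = -33$)
$x o{\left(m{\left(-5,-2 \right)},-3 \right)} + R = \left(-33\right) 4 + 49 = -132 + 49 = -83$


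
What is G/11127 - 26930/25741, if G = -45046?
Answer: -1459179196/286420107 ≈ -5.0945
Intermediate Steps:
G/11127 - 26930/25741 = -45046/11127 - 26930/25741 = -1459179196/286420107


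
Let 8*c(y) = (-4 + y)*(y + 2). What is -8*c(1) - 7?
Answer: 2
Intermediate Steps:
c(y) = (-4 + y)*(2 + y)/8 (c(y) = ((-4 + y)*(y + 2))/8 = ((-4 + y)*(2 + y))/8 = (-4 + y)*(2 + y)/8)
-8*c(1) - 7 = -8*(-1 - ¼*1 + (⅛)*1²) - 7 = -8*(-1 - ¼ + (⅛)*1) - 7 = -8*(-1 - ¼ + ⅛) - 7 = -8*(-9/8) - 7 = 9 - 7 = 2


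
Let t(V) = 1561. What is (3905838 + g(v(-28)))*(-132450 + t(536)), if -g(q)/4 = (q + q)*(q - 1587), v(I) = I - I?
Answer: -511231229982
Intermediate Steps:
v(I) = 0
g(q) = -8*q*(-1587 + q) (g(q) = -4*(q + q)*(q - 1587) = -4*2*q*(-1587 + q) = -8*q*(-1587 + q))
(3905838 + g(v(-28)))*(-132450 + t(536)) = (3905838 + 8*0*(1587 - 1*0))*(-132450 + 1561) = (3905838 + 8*0*(1587 + 0))*(-130889) = (3905838 + 8*0*1587)*(-130889) = (3905838 + 0)*(-130889) = 3905838*(-130889) = -511231229982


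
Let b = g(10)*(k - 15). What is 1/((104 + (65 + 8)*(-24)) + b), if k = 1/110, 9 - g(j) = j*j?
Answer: -110/31221 ≈ -0.0035233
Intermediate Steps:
g(j) = 9 - j² (g(j) = 9 - j*j = 9 - j²)
k = 1/110 ≈ 0.0090909
b = 150059/110 (b = (9 - 1*10²)*(1/110 - 15) = (9 - 1*100)*(-1649/110) = (9 - 100)*(-1649/110) = -91*(-1649/110) = 150059/110 ≈ 1364.2)
1/((104 + (65 + 8)*(-24)) + b) = 1/((104 + (65 + 8)*(-24)) + 150059/110) = 1/((104 + 73*(-24)) + 150059/110) = 1/((104 - 1752) + 150059/110) = 1/(-1648 + 150059/110) = 1/(-31221/110) = -110/31221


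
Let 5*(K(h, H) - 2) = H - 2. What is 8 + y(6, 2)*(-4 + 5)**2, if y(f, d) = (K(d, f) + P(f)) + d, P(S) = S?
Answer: 94/5 ≈ 18.800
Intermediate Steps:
K(h, H) = 8/5 + H/5 (K(h, H) = 2 + (H - 2)/5 = 2 + (-2 + H)/5 = 2 + (-2/5 + H/5) = 8/5 + H/5)
y(f, d) = 8/5 + d + 6*f/5 (y(f, d) = ((8/5 + f/5) + f) + d = (8/5 + 6*f/5) + d = 8/5 + d + 6*f/5)
8 + y(6, 2)*(-4 + 5)**2 = 8 + (8/5 + 2 + (6/5)*6)*(-4 + 5)**2 = 8 + (8/5 + 2 + 36/5)*1**2 = 8 + (54/5)*1 = 8 + 54/5 = 94/5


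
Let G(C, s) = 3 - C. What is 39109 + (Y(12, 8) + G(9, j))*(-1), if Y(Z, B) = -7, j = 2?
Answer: 39122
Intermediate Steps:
39109 + (Y(12, 8) + G(9, j))*(-1) = 39109 + (-7 + (3 - 1*9))*(-1) = 39109 + (-7 + (3 - 9))*(-1) = 39109 + (-7 - 6)*(-1) = 39109 - 13*(-1) = 39109 + 13 = 39122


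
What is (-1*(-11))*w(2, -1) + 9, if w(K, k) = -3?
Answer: -24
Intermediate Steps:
(-1*(-11))*w(2, -1) + 9 = -1*(-11)*(-3) + 9 = 11*(-3) + 9 = -33 + 9 = -24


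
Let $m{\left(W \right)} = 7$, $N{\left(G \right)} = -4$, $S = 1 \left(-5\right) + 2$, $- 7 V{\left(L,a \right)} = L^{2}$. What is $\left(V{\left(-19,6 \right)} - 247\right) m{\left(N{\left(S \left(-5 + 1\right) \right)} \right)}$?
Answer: $-2090$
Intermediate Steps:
$V{\left(L,a \right)} = - \frac{L^{2}}{7}$
$S = -3$ ($S = -5 + 2 = -3$)
$\left(V{\left(-19,6 \right)} - 247\right) m{\left(N{\left(S \left(-5 + 1\right) \right)} \right)} = \left(- \frac{\left(-19\right)^{2}}{7} - 247\right) 7 = \left(\left(- \frac{1}{7}\right) 361 - 247\right) 7 = \left(- \frac{361}{7} - 247\right) 7 = \left(- \frac{2090}{7}\right) 7 = -2090$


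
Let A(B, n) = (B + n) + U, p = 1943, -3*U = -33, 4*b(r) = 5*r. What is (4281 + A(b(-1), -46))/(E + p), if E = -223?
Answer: 16979/6880 ≈ 2.4679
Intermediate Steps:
b(r) = 5*r/4 (b(r) = (5*r)/4 = 5*r/4)
U = 11 (U = -⅓*(-33) = 11)
A(B, n) = 11 + B + n (A(B, n) = (B + n) + 11 = 11 + B + n)
(4281 + A(b(-1), -46))/(E + p) = (4281 + (11 + (5/4)*(-1) - 46))/(-223 + 1943) = (4281 + (11 - 5/4 - 46))/1720 = (4281 - 145/4)*(1/1720) = (16979/4)*(1/1720) = 16979/6880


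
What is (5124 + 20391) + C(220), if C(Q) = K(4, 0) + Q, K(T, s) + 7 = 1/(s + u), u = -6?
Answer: 154367/6 ≈ 25728.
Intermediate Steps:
K(T, s) = -7 + 1/(-6 + s) (K(T, s) = -7 + 1/(s - 6) = -7 + 1/(-6 + s))
C(Q) = -43/6 + Q (C(Q) = (43 - 7*0)/(-6 + 0) + Q = (43 + 0)/(-6) + Q = -⅙*43 + Q = -43/6 + Q)
(5124 + 20391) + C(220) = (5124 + 20391) + (-43/6 + 220) = 25515 + 1277/6 = 154367/6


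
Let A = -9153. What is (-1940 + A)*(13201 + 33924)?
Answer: -522757625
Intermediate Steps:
(-1940 + A)*(13201 + 33924) = (-1940 - 9153)*(13201 + 33924) = -11093*47125 = -522757625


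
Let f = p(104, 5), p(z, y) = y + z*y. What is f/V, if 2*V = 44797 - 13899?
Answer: 75/2207 ≈ 0.033983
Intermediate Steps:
p(z, y) = y + y*z
f = 525 (f = 5*(1 + 104) = 5*105 = 525)
V = 15449 (V = (44797 - 13899)/2 = (½)*30898 = 15449)
f/V = 525/15449 = 525*(1/15449) = 75/2207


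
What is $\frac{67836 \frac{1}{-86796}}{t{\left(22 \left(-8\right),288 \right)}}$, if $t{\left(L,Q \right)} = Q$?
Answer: $- \frac{5653}{2083104} \approx -0.0027137$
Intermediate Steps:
$\frac{67836 \frac{1}{-86796}}{t{\left(22 \left(-8\right),288 \right)}} = \frac{67836 \frac{1}{-86796}}{288} = 67836 \left(- \frac{1}{86796}\right) \frac{1}{288} = \left(- \frac{5653}{7233}\right) \frac{1}{288} = - \frac{5653}{2083104}$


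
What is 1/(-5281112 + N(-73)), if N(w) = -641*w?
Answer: -1/5234319 ≈ -1.9105e-7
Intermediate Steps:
1/(-5281112 + N(-73)) = 1/(-5281112 - 641*(-73)) = 1/(-5281112 + 46793) = 1/(-5234319) = -1/5234319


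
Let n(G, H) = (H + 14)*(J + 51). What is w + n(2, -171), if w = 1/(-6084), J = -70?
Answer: 18148571/6084 ≈ 2983.0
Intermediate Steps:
n(G, H) = -266 - 19*H (n(G, H) = (H + 14)*(-70 + 51) = (14 + H)*(-19) = -266 - 19*H)
w = -1/6084 ≈ -0.00016437
w + n(2, -171) = -1/6084 + (-266 - 19*(-171)) = -1/6084 + (-266 + 3249) = -1/6084 + 2983 = 18148571/6084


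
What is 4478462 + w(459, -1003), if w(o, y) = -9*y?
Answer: 4487489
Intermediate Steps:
4478462 + w(459, -1003) = 4478462 - 9*(-1003) = 4478462 + 9027 = 4487489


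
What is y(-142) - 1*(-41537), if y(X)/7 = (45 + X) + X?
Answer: 39864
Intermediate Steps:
y(X) = 315 + 14*X (y(X) = 7*((45 + X) + X) = 7*(45 + 2*X) = 315 + 14*X)
y(-142) - 1*(-41537) = (315 + 14*(-142)) - 1*(-41537) = (315 - 1988) + 41537 = -1673 + 41537 = 39864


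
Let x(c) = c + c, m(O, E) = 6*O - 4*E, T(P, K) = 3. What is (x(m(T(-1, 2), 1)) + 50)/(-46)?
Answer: -39/23 ≈ -1.6957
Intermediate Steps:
m(O, E) = -4*E + 6*O
x(c) = 2*c
(x(m(T(-1, 2), 1)) + 50)/(-46) = (2*(-4*1 + 6*3) + 50)/(-46) = (2*(-4 + 18) + 50)*(-1/46) = (2*14 + 50)*(-1/46) = (28 + 50)*(-1/46) = 78*(-1/46) = -39/23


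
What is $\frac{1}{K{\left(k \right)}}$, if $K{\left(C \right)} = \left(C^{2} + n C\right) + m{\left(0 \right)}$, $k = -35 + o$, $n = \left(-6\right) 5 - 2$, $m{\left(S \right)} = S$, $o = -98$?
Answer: $\frac{1}{21945} \approx 4.5568 \cdot 10^{-5}$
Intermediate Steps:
$n = -32$ ($n = -30 - 2 = -32$)
$k = -133$ ($k = -35 - 98 = -133$)
$K{\left(C \right)} = C^{2} - 32 C$ ($K{\left(C \right)} = \left(C^{2} - 32 C\right) + 0 = C^{2} - 32 C$)
$\frac{1}{K{\left(k \right)}} = \frac{1}{\left(-133\right) \left(-32 - 133\right)} = \frac{1}{\left(-133\right) \left(-165\right)} = \frac{1}{21945}$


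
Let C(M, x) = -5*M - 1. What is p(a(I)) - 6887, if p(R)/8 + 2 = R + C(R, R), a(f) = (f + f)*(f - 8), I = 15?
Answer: -13631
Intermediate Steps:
C(M, x) = -1 - 5*M
a(f) = 2*f*(-8 + f) (a(f) = (2*f)*(-8 + f) = 2*f*(-8 + f))
p(R) = -24 - 32*R (p(R) = -16 + 8*(R + (-1 - 5*R)) = -16 + 8*(-1 - 4*R) = -16 + (-8 - 32*R) = -24 - 32*R)
p(a(I)) - 6887 = (-24 - 64*15*(-8 + 15)) - 6887 = (-24 - 64*15*7) - 6887 = (-24 - 32*210) - 6887 = (-24 - 6720) - 6887 = -6744 - 6887 = -13631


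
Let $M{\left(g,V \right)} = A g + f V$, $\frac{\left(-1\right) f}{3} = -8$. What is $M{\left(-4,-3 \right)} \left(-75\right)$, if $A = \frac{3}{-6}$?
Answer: $5250$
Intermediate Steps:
$f = 24$ ($f = \left(-3\right) \left(-8\right) = 24$)
$A = - \frac{1}{2}$ ($A = 3 \left(- \frac{1}{6}\right) = - \frac{1}{2} \approx -0.5$)
$M{\left(g,V \right)} = 24 V - \frac{g}{2}$ ($M{\left(g,V \right)} = - \frac{g}{2} + 24 V = 24 V - \frac{g}{2}$)
$M{\left(-4,-3 \right)} \left(-75\right) = \left(24 \left(-3\right) - -2\right) \left(-75\right) = \left(-72 + 2\right) \left(-75\right) = \left(-70\right) \left(-75\right) = 5250$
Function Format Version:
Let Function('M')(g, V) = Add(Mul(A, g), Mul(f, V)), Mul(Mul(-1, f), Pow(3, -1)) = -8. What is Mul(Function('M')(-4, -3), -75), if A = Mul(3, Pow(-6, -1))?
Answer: 5250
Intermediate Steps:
f = 24 (f = Mul(-3, -8) = 24)
A = Rational(-1, 2) (A = Mul(3, Rational(-1, 6)) = Rational(-1, 2) ≈ -0.50000)
Function('M')(g, V) = Add(Mul(24, V), Mul(Rational(-1, 2), g)) (Function('M')(g, V) = Add(Mul(Rational(-1, 2), g), Mul(24, V)) = Add(Mul(24, V), Mul(Rational(-1, 2), g)))
Mul(Function('M')(-4, -3), -75) = Mul(Add(Mul(24, -3), Mul(Rational(-1, 2), -4)), -75) = Mul(Add(-72, 2), -75) = Mul(-70, -75) = 5250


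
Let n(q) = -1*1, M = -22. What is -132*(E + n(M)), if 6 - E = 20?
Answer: 1980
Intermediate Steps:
E = -14 (E = 6 - 1*20 = 6 - 20 = -14)
n(q) = -1
-132*(E + n(M)) = -132*(-14 - 1) = -132*(-15) = 1980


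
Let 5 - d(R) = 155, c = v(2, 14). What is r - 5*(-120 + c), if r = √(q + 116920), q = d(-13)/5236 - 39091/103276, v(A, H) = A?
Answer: 590 + 3*√59355764677115839009/67594142 ≈ 931.94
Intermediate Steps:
c = 2
d(R) = -150 (d(R) = 5 - 1*155 = 5 - 155 = -150)
q = -55042969/135188284 (q = -150/5236 - 39091/103276 = -150*1/5236 - 39091*1/103276 = -75/2618 - 39091/103276 = -55042969/135188284 ≈ -0.40716)
r = 3*√59355764677115839009/67594142 (r = √(-55042969/135188284 + 116920) = √(15806159122311/135188284) = 3*√59355764677115839009/67594142 ≈ 341.94)
r - 5*(-120 + c) = 3*√59355764677115839009/67594142 - 5*(-120 + 2) = 3*√59355764677115839009/67594142 - 5*(-118) = 3*√59355764677115839009/67594142 + 590 = 590 + 3*√59355764677115839009/67594142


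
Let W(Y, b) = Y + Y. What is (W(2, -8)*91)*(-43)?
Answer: -15652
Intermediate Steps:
W(Y, b) = 2*Y
(W(2, -8)*91)*(-43) = ((2*2)*91)*(-43) = (4*91)*(-43) = 364*(-43) = -15652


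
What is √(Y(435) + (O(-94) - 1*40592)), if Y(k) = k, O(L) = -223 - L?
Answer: I*√40286 ≈ 200.71*I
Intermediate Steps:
√(Y(435) + (O(-94) - 1*40592)) = √(435 + ((-223 - 1*(-94)) - 1*40592)) = √(435 + ((-223 + 94) - 40592)) = √(435 + (-129 - 40592)) = √(435 - 40721) = √(-40286) = I*√40286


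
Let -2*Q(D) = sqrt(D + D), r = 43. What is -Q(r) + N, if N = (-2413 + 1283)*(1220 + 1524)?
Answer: -3100720 + sqrt(86)/2 ≈ -3.1007e+6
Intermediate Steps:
Q(D) = -sqrt(2)*sqrt(D)/2 (Q(D) = -sqrt(D + D)/2 = -sqrt(2)*sqrt(D)/2)
N = -3100720 (N = -1130*2744 = -3100720)
-Q(r) + N = -(-1)*sqrt(2)*sqrt(43)/2 - 3100720 = -(-1)*sqrt(86)/2 - 3100720 = sqrt(86)/2 - 3100720 = -3100720 + sqrt(86)/2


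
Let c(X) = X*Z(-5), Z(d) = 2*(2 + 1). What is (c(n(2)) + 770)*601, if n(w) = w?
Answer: 469982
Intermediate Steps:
Z(d) = 6 (Z(d) = 2*3 = 6)
c(X) = 6*X (c(X) = X*6 = 6*X)
(c(n(2)) + 770)*601 = (6*2 + 770)*601 = (12 + 770)*601 = 782*601 = 469982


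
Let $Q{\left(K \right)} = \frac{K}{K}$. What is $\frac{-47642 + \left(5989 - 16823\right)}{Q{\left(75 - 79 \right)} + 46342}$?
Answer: $- \frac{5316}{4213} \approx -1.2618$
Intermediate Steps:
$Q{\left(K \right)} = 1$
$\frac{-47642 + \left(5989 - 16823\right)}{Q{\left(75 - 79 \right)} + 46342} = \frac{-47642 + \left(5989 - 16823\right)}{1 + 46342} = \frac{-47642 - 10834}{46343} = \left(-58476\right) \frac{1}{46343} = - \frac{5316}{4213}$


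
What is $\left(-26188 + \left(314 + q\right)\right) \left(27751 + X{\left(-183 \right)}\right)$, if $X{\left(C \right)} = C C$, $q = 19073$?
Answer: $-416493240$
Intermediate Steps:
$X{\left(C \right)} = C^{2}$
$\left(-26188 + \left(314 + q\right)\right) \left(27751 + X{\left(-183 \right)}\right) = \left(-26188 + \left(314 + 19073\right)\right) \left(27751 + \left(-183\right)^{2}\right) = \left(-26188 + 19387\right) \left(27751 + 33489\right) = \left(-6801\right) 61240 = -416493240$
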